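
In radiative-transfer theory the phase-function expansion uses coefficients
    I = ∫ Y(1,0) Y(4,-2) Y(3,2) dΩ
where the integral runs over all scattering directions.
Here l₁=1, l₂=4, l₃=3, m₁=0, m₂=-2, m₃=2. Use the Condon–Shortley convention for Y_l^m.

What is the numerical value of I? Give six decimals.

m-sum 0 ✓  L=8 even ✓  3≤3≤5 ✓
Π(2lᵢ+1) = 3×9×7 = 189
triangle coeff Δ(1,4,3) = 1/252
Σ_t [1,1]: t=1:−1/36 = -1/36
(3j)²=4/63 [(1 4 3; 0 0 0)], sign=+1
Σ_t [1,1]: t=1:−1/120 = -1/120
(3j)²=1/21 [(1 4 3; 0 -2 2)], sign=+1
⇒ 4πI² = 4/7
I = (+1)√(4/7/(4π)) = 0.21324362

0.213244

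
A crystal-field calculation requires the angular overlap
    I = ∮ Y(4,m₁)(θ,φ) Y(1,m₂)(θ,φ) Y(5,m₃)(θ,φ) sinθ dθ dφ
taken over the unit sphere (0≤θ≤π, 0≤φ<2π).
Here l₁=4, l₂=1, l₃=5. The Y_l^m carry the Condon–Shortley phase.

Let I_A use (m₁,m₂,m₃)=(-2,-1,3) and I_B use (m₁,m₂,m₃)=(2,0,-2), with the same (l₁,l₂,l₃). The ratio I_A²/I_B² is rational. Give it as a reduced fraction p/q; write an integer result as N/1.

Shared (l₁,l₂,l₃)=(4,1,5): N and (l;000)² cancel in I_A²/I_B².
A: Δ = 0!·8!·2!/11! = 1/495; Racah Σ t=0..0: t=0:+1/2880 = 1/2880; ⇒ 3j(4 1 5; -2 -1 3)² = 28/495, sgn +1
B: Δ = 0!·8!·2!/11! = 1/495; Racah Σ t=0..0: t=0:+1/1440 = 1/1440; ⇒ 3j(4 1 5; 2 0 -2)² = 7/165, sgn -1
I_A²/I_B² = (28/495)/(7/165) = 4/3

4/3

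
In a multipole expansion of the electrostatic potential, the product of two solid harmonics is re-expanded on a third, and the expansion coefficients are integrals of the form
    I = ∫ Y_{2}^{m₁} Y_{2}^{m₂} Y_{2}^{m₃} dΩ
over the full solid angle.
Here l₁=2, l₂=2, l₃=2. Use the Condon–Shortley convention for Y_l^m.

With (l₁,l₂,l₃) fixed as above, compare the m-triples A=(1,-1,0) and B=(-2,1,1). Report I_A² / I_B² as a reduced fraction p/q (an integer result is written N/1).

l's match ⇒ only the (l;m) 3-j factors differ between A and B.
A: triangle coeff Δ(2,2,2) = 1/630; Σ_t [0,1]: t=0:+1/2 t=1:−1/4 = 1/4; (3j)²=1/70 [(2 2 2; 1 -1 0)], sign=+1
B: triangle coeff Δ(2,2,2) = 1/630; Σ_t [2,2]: t=2:+1/4 = 1/4; (3j)²=3/35 [(2 2 2; -2 1 1)], sign=-1
I_A²/I_B² = (1/70)/(3/35) = 1/6

1/6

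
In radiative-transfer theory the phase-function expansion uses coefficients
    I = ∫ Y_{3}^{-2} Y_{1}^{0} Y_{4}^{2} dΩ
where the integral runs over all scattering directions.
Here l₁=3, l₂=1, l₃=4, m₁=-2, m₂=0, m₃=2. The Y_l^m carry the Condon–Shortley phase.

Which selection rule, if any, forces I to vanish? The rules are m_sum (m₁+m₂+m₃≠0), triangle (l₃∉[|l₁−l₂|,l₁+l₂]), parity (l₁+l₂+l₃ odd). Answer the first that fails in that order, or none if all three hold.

Σmᵢ = 0  ✓
l₃∈[|l₁−l₂|,l₁+l₂]=[2,4], have l₃=4  ✓
Σlᵢ = 8 ⇒ even  ✓

none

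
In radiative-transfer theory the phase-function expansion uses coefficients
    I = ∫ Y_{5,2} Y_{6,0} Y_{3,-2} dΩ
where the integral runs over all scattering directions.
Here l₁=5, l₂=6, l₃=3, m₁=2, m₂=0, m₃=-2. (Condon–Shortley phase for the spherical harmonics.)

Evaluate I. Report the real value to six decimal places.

-0.165130

Rules hold: Σm=0, L=14 even, 1≤3≤11.
N = 11·13·7 = 1001
Δ = 8!·2!·4!/15! = 1/675675
Racah Σ t=3..5: t=3:−1/8640 t=4:+1/2304 t=5:−1/8640 = 7/34560
⇒ 3j(5 6 3; 0 0 0)² = 7/429, sgn -1
Racah Σ t=2..3: t=2:+1/34560 t=3:−1/8640 = -1/11520
⇒ 3j(5 6 3; 2 0 -2)² = 3/143, sgn +1
4πI² = N·(3j₀)²·(3jₘ)² = 49/143
I = -1·√(0.342657/4π) = -0.16512966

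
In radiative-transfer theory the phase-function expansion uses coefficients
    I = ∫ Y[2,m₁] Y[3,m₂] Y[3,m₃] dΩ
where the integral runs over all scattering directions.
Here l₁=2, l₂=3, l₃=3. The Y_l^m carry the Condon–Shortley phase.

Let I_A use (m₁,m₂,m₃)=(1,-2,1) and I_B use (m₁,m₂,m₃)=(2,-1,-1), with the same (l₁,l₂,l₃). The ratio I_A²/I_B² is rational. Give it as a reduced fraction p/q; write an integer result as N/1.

5/8

Same 2,3,3: normalisation and zero-m 3j drop out of the ratio.
A: Δ: 2! 2! 4! / 9! → 1/3780; sum: t=0:+1/12 t=1:−1/48 = 1/16; 3j²(2 3 3; 1 -2 1) = Δ·Π!·Σ² = 1/28  (sign +1)
B: Δ: 2! 2! 4! / 9! → 1/3780; sum: t=0:+1/16 = 1/16; 3j²(2 3 3; 2 -1 -1) = Δ·Π!·Σ² = 2/35  (sign +1)
I_A²/I_B² = (1/28)/(2/35) = 5/8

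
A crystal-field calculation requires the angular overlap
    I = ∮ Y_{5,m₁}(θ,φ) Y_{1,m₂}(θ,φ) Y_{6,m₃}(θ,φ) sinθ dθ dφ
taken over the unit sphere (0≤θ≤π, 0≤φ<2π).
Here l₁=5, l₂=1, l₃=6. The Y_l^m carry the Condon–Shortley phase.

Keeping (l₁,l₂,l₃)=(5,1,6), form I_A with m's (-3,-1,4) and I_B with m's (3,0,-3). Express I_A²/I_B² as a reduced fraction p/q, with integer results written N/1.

5/3

l's match ⇒ only the (l;m) 3-j factors differ between A and B.
A: triangle coeff Δ(5,1,6) = 1/858; Σ_t [0,0]: t=0:+1/161280 = 1/161280; (3j)²=15/286 [(5 1 6; -3 -1 4)], sign=+1
B: triangle coeff Δ(5,1,6) = 1/858; Σ_t [0,0]: t=0:+1/80640 = 1/80640; (3j)²=9/286 [(5 1 6; 3 0 -3)], sign=-1
I_A²/I_B² = (15/286)/(9/286) = 5/3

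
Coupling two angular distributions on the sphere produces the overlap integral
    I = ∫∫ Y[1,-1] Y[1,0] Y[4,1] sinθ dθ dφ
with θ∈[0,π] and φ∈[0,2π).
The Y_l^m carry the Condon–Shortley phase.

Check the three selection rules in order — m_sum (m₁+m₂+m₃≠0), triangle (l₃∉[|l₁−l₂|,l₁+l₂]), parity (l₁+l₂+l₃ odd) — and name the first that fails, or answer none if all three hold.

triangle

azimuthal sum: -1 + 0 + 1 = 0  ✓
0 ≤ 4 ≤ 2 (triangle on l)  ✗
L = 1 + 1 + 4 = 6 (even)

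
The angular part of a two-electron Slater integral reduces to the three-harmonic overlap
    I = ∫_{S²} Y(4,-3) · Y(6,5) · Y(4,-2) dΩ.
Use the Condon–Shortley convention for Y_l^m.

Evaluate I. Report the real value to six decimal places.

-0.100084

Rules hold: Σm=0, L=14 even, 2≤4≤10.
N = 9·13·9 = 1053
Δ = 6!·2!·6!/15! = 1/1261260
Racah Σ t=2..4: t=2:+1/4608 t=3:−1/1296 t=4:+1/4608 = -7/20736
⇒ 3j(4 6 4; 0 0 0)² = 20/1287, sgn -1
Racah Σ t=5..6: t=5:−1/172800 t=6:+1/86400 = 1/172800
⇒ 3j(4 6 4; -3 5 -2)² = 1/130, sgn +1
4πI² = N·(3j₀)²·(3jₘ)² = 18/143
I = -1·√(0.125874/4π) = -0.10008369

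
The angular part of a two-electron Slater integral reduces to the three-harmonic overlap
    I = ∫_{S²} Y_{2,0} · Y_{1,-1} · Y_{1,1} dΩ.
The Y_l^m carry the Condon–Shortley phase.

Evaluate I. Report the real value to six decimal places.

0.126157

Rules hold: Σm=0, L=4 even, 1≤1≤3.
N = 5·3·3 = 45
Δ = 2!·2!·0!/5! = 1/30
Racah Σ t=1..1: t=1:−1/1 = -1/1
⇒ 3j(2 1 1; 0 0 0)² = 2/15, sgn +1
Racah Σ t=0..0: t=0:+1/4 = 1/4
⇒ 3j(2 1 1; 0 -1 1)² = 1/30, sgn +1
4πI² = N·(3j₀)²·(3jₘ)² = 1/5
I = +1·√(0.2/4π) = 0.12615663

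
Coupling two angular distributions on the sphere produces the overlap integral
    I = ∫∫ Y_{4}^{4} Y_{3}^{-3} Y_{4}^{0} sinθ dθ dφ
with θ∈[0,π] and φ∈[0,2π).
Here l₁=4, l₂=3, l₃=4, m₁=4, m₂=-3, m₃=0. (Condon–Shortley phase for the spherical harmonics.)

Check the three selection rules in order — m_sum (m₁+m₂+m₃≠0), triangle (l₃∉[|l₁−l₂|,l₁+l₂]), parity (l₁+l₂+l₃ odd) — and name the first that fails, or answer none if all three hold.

Σmᵢ = 1  ✗
l₃∈[|l₁−l₂|,l₁+l₂]=[1,7], have l₃=4
Σlᵢ = 11 ⇒ odd

m_sum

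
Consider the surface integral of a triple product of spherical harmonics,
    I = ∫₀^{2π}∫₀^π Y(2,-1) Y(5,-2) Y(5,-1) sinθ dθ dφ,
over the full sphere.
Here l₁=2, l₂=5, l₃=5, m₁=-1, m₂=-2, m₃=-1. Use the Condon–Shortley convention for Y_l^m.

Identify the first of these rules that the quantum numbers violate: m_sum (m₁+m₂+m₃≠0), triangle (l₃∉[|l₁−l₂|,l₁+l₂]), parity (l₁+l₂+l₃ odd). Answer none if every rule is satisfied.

m₁+m₂+m₃ = -1 − 2 − 1 = -4  ✗
triangle: |2−5|=3 ≤ l₃=5 ≤ 2+5=7
parity: l₁+l₂+l₃ = 12 is even

m_sum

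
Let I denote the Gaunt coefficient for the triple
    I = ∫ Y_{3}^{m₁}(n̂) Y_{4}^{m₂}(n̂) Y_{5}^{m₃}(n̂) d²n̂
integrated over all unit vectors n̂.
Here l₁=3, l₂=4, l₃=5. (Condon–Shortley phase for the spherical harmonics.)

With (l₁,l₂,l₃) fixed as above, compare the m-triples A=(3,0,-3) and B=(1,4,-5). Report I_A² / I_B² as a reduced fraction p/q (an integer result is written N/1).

15/14

Shared (l₁,l₂,l₃)=(3,4,5): N and (l;000)² cancel in I_A²/I_B².
A: Δ = 2!·4!·6!/13! = 1/180180; Racah Σ t=0..0: t=0:+1/2304 = 1/2304; ⇒ 3j(3 4 5; 3 0 -3)² = 5/143, sgn +1
B: Δ = 2!·4!·6!/13! = 1/180180; Racah Σ t=2..2: t=2:+1/34560 = 1/34560; ⇒ 3j(3 4 5; 1 4 -5)² = 14/429, sgn +1
I_A²/I_B² = (5/143)/(14/429) = 15/14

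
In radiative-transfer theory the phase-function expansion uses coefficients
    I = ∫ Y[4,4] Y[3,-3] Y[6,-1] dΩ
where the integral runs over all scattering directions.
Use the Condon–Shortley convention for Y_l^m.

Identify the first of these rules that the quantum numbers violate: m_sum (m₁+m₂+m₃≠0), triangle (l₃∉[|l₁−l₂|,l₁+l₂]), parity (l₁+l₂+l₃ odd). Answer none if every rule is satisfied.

m₁+m₂+m₃ = 4 − 3 − 1 = 0  ✓
triangle: |4−3|=1 ≤ l₃=6 ≤ 4+3=7  ✓
parity: l₁+l₂+l₃ = 13 is odd  ✗

parity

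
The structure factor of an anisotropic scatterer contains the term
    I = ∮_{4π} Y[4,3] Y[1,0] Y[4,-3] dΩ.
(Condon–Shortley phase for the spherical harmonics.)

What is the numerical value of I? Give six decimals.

l₁+l₂+l₃=9 is odd: 3j(l;000)=0 ⇒ I=0

0.000000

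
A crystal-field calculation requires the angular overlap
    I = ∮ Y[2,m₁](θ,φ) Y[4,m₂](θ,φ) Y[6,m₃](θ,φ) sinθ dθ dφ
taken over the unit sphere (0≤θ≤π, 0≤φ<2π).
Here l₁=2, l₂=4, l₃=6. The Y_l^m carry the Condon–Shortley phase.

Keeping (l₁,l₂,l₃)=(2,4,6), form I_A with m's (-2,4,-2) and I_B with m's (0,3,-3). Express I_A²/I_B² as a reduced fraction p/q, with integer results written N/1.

1/108

Same 2,4,6: normalisation and zero-m 3j drop out of the ratio.
A: Δ: 0! 4! 8! / 13! → 1/6435; sum: t=0:+1/967680 = 1/967680; 3j²(2 4 6; -2 4 -2) = Δ·Π!·Σ² = 1/6435  (sign +1)
B: Δ: 0! 4! 8! / 13! → 1/6435; sum: t=0:+1/20160 = 1/20160; 3j²(2 4 6; 0 3 -3) = Δ·Π!·Σ² = 12/715  (sign -1)
I_A²/I_B² = (1/6435)/(12/715) = 1/108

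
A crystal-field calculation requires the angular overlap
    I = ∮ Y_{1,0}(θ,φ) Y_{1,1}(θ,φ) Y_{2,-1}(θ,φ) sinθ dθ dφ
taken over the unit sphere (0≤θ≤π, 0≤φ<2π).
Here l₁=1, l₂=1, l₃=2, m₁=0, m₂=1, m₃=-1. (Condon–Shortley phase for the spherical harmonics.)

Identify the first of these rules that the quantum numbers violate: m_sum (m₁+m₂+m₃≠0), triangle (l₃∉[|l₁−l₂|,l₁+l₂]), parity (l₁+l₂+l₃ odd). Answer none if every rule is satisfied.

none

Σmᵢ = 0  ✓
l₃∈[|l₁−l₂|,l₁+l₂]=[0,2], have l₃=2  ✓
Σlᵢ = 4 ⇒ even  ✓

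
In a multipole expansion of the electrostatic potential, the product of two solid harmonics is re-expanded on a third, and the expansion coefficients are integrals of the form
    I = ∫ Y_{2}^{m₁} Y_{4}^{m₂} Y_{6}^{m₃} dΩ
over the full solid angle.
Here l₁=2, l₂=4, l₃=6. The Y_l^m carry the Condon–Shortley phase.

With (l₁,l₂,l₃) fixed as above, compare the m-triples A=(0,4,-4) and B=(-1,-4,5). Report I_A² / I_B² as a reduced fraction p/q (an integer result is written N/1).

3/11

Same 2,4,6: normalisation and zero-m 3j drop out of the ratio.
A: Δ: 0! 4! 8! / 13! → 1/6435; sum: t=0:+1/161280 = 1/161280; 3j²(2 4 6; 0 4 -4) = Δ·Π!·Σ² = 1/143  (sign +1)
B: Δ: 0! 4! 8! / 13! → 1/6435; sum: t=0:+1/241920 = 1/241920; 3j²(2 4 6; -1 -4 5) = Δ·Π!·Σ² = 1/39  (sign -1)
I_A²/I_B² = (1/143)/(1/39) = 3/11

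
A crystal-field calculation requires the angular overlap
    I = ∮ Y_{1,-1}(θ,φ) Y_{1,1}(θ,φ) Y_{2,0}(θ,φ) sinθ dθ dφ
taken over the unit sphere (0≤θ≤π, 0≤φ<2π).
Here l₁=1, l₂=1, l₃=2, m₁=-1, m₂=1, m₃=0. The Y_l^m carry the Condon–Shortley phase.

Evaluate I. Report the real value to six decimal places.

Rules hold: Σm=0, L=4 even, 0≤2≤2.
N = 3·3·5 = 45
Δ = 0!·2!·2!/5! = 1/30
Racah Σ t=0..0: t=0:+1/1 = 1/1
⇒ 3j(1 1 2; 0 0 0)² = 2/15, sgn +1
Racah Σ t=0..0: t=0:+1/4 = 1/4
⇒ 3j(1 1 2; -1 1 0)² = 1/30, sgn +1
4πI² = N·(3j₀)²·(3jₘ)² = 1/5
I = +1·√(0.2/4π) = 0.12615663

0.126157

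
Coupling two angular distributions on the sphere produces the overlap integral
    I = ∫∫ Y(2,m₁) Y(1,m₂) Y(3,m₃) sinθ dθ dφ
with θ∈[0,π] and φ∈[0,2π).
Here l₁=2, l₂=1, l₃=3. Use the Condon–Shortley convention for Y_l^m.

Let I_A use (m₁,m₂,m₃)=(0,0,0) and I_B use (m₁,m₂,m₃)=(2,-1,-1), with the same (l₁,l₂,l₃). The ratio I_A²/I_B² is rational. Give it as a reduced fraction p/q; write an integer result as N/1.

Shared (l₁,l₂,l₃)=(2,1,3): N and (l;000)² cancel in I_A²/I_B².
A: Δ = 0!·4!·2!/7! = 1/105; Racah Σ t=0..0: t=0:+1/4 = 1/4; ⇒ 3j(2 1 3; 0 0 0)² = 3/35, sgn -1
B: Δ = 0!·4!·2!/7! = 1/105; Racah Σ t=0..0: t=0:+1/48 = 1/48; ⇒ 3j(2 1 3; 2 -1 -1)² = 1/105, sgn +1
I_A²/I_B² = (3/35)/(1/105) = 9/1

9/1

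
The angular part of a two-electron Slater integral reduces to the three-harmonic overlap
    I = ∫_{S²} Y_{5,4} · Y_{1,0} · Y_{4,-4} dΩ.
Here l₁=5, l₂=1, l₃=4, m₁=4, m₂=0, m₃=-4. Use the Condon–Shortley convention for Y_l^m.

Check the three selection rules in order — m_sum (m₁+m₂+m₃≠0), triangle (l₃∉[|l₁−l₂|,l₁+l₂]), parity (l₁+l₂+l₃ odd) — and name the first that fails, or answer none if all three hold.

none

Σmᵢ = 0  ✓
l₃∈[|l₁−l₂|,l₁+l₂]=[4,6], have l₃=4  ✓
Σlᵢ = 10 ⇒ even  ✓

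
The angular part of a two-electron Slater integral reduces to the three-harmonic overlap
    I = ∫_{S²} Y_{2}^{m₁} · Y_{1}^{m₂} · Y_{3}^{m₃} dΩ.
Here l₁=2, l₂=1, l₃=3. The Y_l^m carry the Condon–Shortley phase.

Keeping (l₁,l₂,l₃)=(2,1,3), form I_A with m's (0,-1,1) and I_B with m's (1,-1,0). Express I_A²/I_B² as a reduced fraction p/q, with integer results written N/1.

2/1

l's match ⇒ only the (l;m) 3-j factors differ between A and B.
A: triangle coeff Δ(2,1,3) = 1/105; Σ_t [0,0]: t=0:+1/8 = 1/8; (3j)²=2/35 [(2 1 3; 0 -1 1)], sign=+1
B: triangle coeff Δ(2,1,3) = 1/105; Σ_t [0,0]: t=0:+1/12 = 1/12; (3j)²=1/35 [(2 1 3; 1 -1 0)], sign=-1
I_A²/I_B² = (2/35)/(1/35) = 2/1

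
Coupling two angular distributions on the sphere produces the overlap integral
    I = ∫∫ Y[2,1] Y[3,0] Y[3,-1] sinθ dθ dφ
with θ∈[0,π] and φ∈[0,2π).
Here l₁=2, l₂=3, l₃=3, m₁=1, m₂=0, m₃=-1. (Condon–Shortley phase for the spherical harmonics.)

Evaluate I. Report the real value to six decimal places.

Checks pass: Σm=0; 8 even; l₃=3∈[1,5].
(2·2+1)(2·3+1)(2·3+1) = 245
Δ: 2! 2! 4! / 9! → 1/3780
sum: t=0:+1/24 t=1:−1/4 t=2:+1/24 = -1/6
3j²(2 3 3; 0 0 0) = Δ·Π!·Σ² = 4/105  (sign +1)
sum: t=0:+1/12 t=1:−1/8 = -1/24
3j²(2 3 3; 1 0 -1) = Δ·Π!·Σ² = 1/210  (sign -1)
combine: 4πI² = 245·4/105·1/210 = 2/45
take √, sign -1: I = -0.05947080

-0.059471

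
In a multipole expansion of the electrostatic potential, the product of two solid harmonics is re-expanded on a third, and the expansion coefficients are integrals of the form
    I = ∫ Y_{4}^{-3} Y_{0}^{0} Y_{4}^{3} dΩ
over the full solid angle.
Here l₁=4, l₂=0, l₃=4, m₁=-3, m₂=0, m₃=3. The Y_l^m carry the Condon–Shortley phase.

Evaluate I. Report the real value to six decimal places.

-0.282095

Checks pass: Σm=0; 8 even; l₃=4∈[4,4].
(2·4+1)(2·0+1)(2·4+1) = 81
Δ: 0! 8! 0! / 9! → 1/9
sum: t=0:+1/576 = 1/576
3j²(4 0 4; 0 0 0) = Δ·Π!·Σ² = 1/9  (sign +1)
sum: t=0:+1/5040 = 1/5040
3j²(4 0 4; -3 0 3) = Δ·Π!·Σ² = 1/9  (sign -1)
combine: 4πI² = 81·1/9·1/9 = 1/1
take √, sign -1: I = -0.28209479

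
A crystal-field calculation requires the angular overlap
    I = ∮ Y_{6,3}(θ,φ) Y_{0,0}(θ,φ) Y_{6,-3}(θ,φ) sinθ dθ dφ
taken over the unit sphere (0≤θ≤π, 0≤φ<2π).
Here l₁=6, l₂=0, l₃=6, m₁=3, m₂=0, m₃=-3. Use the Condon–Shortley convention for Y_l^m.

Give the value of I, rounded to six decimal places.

-0.282095

Rules hold: Σm=0, L=12 even, 6≤6≤6.
N = 13·1·13 = 169
Δ = 0!·12!·0!/13! = 1/13
Racah Σ t=0..0: t=0:+1/518400 = 1/518400
⇒ 3j(6 0 6; 0 0 0)² = 1/13, sgn +1
Racah Σ t=0..0: t=0:+1/2177280 = 1/2177280
⇒ 3j(6 0 6; 3 0 -3)² = 1/13, sgn -1
4πI² = N·(3j₀)²·(3jₘ)² = 1/1
I = -1·√(1/4π) = -0.28209479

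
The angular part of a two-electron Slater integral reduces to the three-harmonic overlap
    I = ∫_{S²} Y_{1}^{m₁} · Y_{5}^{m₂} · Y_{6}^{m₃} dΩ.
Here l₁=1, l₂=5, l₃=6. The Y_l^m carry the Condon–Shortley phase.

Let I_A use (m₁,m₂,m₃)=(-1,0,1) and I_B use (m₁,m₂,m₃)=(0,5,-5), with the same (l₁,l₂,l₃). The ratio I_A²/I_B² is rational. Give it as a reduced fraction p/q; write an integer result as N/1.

Shared (l₁,l₂,l₃)=(1,5,6): N and (l;000)² cancel in I_A²/I_B².
A: Δ = 0!·2!·10!/13! = 1/858; Racah Σ t=0..0: t=0:+1/28800 = 1/28800; ⇒ 3j(1 5 6; -1 0 1)² = 7/286, sgn -1
B: Δ = 0!·2!·10!/13! = 1/858; Racah Σ t=0..0: t=0:+1/3628800 = 1/3628800; ⇒ 3j(1 5 6; 0 5 -5)² = 1/78, sgn -1
I_A²/I_B² = (7/286)/(1/78) = 21/11

21/11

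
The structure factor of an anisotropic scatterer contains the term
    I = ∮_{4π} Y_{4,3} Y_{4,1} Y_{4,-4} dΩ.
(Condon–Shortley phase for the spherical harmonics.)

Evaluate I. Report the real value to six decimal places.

Rules hold: Σm=0, L=12 even, 0≤4≤8.
N = 9·9·9 = 729
Δ = 4!·4!·4!/13! = 1/450450
Racah Σ t=0..4: t=0:+1/13824 t=1:−1/216 t=2:+1/64 t=3:−1/216 t=4:+1/13824 = 5/768
⇒ 3j(4 4 4; 0 0 0)² = 18/1001, sgn +1
Racah Σ t=1..1: t=1:−1/3456 = -1/3456
⇒ 3j(4 4 4; 3 1 -4)² = 35/1287, sgn -1
4πI² = N·(3j₀)²·(3jₘ)² = 7290/20449
I = -1·√(0.356497/4π) = -0.16843130

-0.168431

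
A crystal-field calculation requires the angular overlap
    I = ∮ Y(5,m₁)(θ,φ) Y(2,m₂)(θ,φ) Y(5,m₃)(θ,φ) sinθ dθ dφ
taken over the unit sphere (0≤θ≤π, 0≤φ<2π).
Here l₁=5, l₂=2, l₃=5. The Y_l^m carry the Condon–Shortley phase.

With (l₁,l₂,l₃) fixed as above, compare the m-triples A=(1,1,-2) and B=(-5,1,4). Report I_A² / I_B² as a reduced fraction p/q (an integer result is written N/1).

l's match ⇒ only the (l;m) 3-j factors differ between A and B.
A: triangle coeff Δ(5,2,5) = 1/38610; Σ_t [1,2]: t=1:−1/1440 t=2:+1/2880 = -1/2880; (3j)²=7/715 [(5 2 5; 1 1 -2)], sign=+1
B: triangle coeff Δ(5,2,5) = 1/38610; Σ_t [2,2]: t=2:+1/80640 = 1/80640; (3j)²=9/286 [(5 2 5; -5 1 4)], sign=-1
I_A²/I_B² = (7/715)/(9/286) = 14/45

14/45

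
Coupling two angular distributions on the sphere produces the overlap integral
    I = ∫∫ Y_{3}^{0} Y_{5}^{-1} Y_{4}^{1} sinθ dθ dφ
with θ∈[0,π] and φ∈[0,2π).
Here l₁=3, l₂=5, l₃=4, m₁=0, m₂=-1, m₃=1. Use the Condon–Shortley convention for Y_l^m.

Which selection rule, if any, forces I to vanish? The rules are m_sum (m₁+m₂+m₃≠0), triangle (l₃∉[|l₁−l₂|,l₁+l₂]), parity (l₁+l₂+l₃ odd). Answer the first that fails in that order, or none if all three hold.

m₁+m₂+m₃ = 0 − 1 + 1 = 0  ✓
triangle: |3−5|=2 ≤ l₃=4 ≤ 3+5=8  ✓
parity: l₁+l₂+l₃ = 12 is even  ✓

none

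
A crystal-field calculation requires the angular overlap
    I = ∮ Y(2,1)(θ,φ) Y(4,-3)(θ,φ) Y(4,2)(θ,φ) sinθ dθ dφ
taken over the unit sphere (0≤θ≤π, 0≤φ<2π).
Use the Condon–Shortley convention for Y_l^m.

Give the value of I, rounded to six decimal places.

m-sum 0 ✓  L=10 even ✓  2≤4≤6 ✓
Π(2lᵢ+1) = 5×9×9 = 405
triangle coeff Δ(2,4,4) = 1/13860
Σ_t [0,2]: t=0:+1/192 t=1:−1/36 t=2:+1/192 = -5/288
(3j)²=20/693 [(2 4 4; 0 0 0)], sign=-1
Σ_t [0,1]: t=0:+1/240 t=1:−1/1440 = 1/288
(3j)²=5/132 [(2 4 4; 1 -3 2)], sign=+1
⇒ 4πI² = 375/847
I = (-1)√(375/847/(4π)) = -0.18770204

-0.187702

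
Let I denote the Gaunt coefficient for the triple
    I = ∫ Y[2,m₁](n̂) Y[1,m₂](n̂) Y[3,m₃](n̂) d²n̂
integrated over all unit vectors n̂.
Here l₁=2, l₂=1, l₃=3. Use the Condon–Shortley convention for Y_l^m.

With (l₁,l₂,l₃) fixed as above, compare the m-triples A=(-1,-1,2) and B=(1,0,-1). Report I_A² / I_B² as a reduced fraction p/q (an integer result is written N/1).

Same 2,1,3: normalisation and zero-m 3j drop out of the ratio.
A: Δ: 0! 4! 2! / 7! → 1/105; sum: t=0:+1/12 = 1/12; 3j²(2 1 3; -1 -1 2) = Δ·Π!·Σ² = 2/21  (sign -1)
B: Δ: 0! 4! 2! / 7! → 1/105; sum: t=0:+1/6 = 1/6; 3j²(2 1 3; 1 0 -1) = Δ·Π!·Σ² = 8/105  (sign +1)
I_A²/I_B² = (2/21)/(8/105) = 5/4

5/4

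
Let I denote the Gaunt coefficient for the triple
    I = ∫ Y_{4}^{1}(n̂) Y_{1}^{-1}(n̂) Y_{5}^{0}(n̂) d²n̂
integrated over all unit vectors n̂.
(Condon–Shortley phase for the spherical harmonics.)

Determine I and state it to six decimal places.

m-sum 0 ✓  L=10 even ✓  3≤5≤5 ✓
Π(2lᵢ+1) = 9×3×11 = 297
triangle coeff Δ(4,1,5) = 1/495
Σ_t [0,0]: t=0:+1/576 = 1/576
(3j)²=5/99 [(4 1 5; 0 0 0)], sign=-1
Σ_t [0,0]: t=0:+1/1440 = 1/1440
(3j)²=2/99 [(4 1 5; 1 -1 0)], sign=-1
⇒ 4πI² = 10/33
I = (+1)√(10/33/(4π)) = 0.15528807

0.155288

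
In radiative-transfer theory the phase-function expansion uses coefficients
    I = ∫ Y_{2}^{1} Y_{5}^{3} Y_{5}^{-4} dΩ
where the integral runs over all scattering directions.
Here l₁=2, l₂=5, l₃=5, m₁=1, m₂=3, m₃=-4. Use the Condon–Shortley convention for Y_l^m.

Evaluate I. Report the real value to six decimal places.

0.196098

Rules hold: Σm=0, L=12 even, 3≤5≤7.
N = 5·11·11 = 605
Δ = 2!·2!·8!/13! = 1/38610
Racah Σ t=0..2: t=0:+1/2880 t=1:−1/576 t=2:+1/2880 = -1/960
⇒ 3j(2 5 5; 0 0 0)² = 10/429, sgn +1
Racah Σ t=0..1: t=0:+1/80640 t=1:−1/10080 = -1/11520
⇒ 3j(2 5 5; 1 3 -4)² = 49/1430, sgn +1
4πI² = N·(3j₀)²·(3jₘ)² = 245/507
I = +1·√(0.483235/4π) = 0.19609844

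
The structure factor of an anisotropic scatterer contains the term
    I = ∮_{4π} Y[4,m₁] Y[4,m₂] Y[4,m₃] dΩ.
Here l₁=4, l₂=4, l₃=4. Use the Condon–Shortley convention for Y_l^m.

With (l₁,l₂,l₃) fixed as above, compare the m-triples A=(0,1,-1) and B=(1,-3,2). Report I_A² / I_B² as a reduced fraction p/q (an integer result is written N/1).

81/70

l's match ⇒ only the (l;m) 3-j factors differ between A and B.
A: triangle coeff Δ(4,4,4) = 1/450450; Σ_t [1,4]: t=1:−1/864 t=2:+1/96 t=3:−1/144 t=4:+1/3456 = 1/384; (3j)²=9/2002 [(4 4 4; 0 1 -1)], sign=-1
B: triangle coeff Δ(4,4,4) = 1/450450; Σ_t [0,1]: t=0:+1/864 t=1:−1/576 = -1/1728; (3j)²=5/1287 [(4 4 4; 1 -3 2)], sign=-1
I_A²/I_B² = (9/2002)/(5/1287) = 81/70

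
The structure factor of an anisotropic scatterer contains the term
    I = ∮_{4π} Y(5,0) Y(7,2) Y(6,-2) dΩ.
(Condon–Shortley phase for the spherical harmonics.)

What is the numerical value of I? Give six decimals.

-0.005692

Rules hold: Σm=0, L=18 even, 2≤6≤12.
N = 11·15·13 = 2145
Δ = 6!·4!·8!/19! = 1/174594420
Racah Σ t=1..5: t=1:−1/4147200 t=2:+1/207360 t=3:−1/82944 t=4:+1/207360 t=5:−1/4147200 = -1/345600
⇒ 3j(5 7 6; 0 0 0)² = 420/46189, sgn -1
Racah Σ t=1..5: t=1:−1/116121600 t=2:+1/1451520 t=3:−1/207360 t=4:+1/207360 t=5:−1/1658880 = 1/12902400
⇒ 3j(5 7 6; 0 2 -2)² = 27/1293292, sgn +1
4πI² = N·(3j₀)²·(3jₘ)² = 6075/14919047
I = -1·√(0.000407198/4π) = -0.00569243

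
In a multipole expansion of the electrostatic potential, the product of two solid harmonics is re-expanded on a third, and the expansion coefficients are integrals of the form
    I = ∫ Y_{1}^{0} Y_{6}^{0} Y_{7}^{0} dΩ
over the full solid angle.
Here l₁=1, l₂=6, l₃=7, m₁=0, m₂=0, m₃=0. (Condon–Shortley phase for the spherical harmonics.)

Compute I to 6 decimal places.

0.244927

Checks pass: Σm=0; 14 even; l₃=7∈[5,7].
(2·1+1)(2·6+1)(2·7+1) = 585
Δ: 0! 2! 12! / 15! → 1/1365
sum: t=0:+1/518400 = 1/518400
3j²(1 6 7; 0 0 0) = Δ·Π!·Σ² = 7/195  (sign -1)
(m-triple is (0,0,0) — same symbol as above.)
combine: 4πI² = 585·7/195·7/195 = 49/65
take √, sign +1: I = 0.24492687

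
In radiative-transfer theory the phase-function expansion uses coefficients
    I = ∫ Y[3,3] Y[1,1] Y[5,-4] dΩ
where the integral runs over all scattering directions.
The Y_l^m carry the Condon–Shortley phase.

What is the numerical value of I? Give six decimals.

triangle: need 2≤l₃≤4, have 5; I=0

0.000000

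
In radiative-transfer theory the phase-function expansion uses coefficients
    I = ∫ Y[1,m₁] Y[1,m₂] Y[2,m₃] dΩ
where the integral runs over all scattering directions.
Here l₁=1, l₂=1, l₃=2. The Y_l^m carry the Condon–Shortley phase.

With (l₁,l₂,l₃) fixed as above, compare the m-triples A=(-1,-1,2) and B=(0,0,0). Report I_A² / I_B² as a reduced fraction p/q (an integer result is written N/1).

3/2

l's match ⇒ only the (l;m) 3-j factors differ between A and B.
A: triangle coeff Δ(1,1,2) = 1/30; Σ_t [0,0]: t=0:+1/4 = 1/4; (3j)²=1/5 [(1 1 2; -1 -1 2)], sign=+1
B: triangle coeff Δ(1,1,2) = 1/30; Σ_t [0,0]: t=0:+1/1 = 1/1; (3j)²=2/15 [(1 1 2; 0 0 0)], sign=+1
I_A²/I_B² = (1/5)/(2/15) = 3/2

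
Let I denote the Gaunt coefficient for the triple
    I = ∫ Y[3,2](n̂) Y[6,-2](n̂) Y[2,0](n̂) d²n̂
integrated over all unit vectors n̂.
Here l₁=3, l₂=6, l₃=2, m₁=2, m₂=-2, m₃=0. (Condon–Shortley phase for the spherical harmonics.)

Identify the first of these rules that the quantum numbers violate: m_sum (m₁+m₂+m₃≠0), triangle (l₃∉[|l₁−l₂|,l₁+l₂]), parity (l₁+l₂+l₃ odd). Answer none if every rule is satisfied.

Σmᵢ = 0  ✓
l₃∈[|l₁−l₂|,l₁+l₂]=[3,9], have l₃=2  ✗
Σlᵢ = 11 ⇒ odd

triangle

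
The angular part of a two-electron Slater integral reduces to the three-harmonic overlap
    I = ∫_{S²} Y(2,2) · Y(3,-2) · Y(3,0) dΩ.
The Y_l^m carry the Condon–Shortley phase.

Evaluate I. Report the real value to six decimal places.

m-sum 0 ✓  L=8 even ✓  1≤3≤5 ✓
Π(2lᵢ+1) = 5×7×7 = 245
triangle coeff Δ(2,3,3) = 1/3780
Σ_t [0,2]: t=0:+1/24 t=1:−1/4 t=2:+1/24 = -1/6
(3j)²=4/105 [(2 3 3; 0 0 0)], sign=+1
Σ_t [0,0]: t=0:+1/24 = 1/24
(3j)²=1/21 [(2 3 3; 2 -2 0)], sign=-1
⇒ 4πI² = 4/9
I = (-1)√(4/9/(4π)) = -0.18806319

-0.188063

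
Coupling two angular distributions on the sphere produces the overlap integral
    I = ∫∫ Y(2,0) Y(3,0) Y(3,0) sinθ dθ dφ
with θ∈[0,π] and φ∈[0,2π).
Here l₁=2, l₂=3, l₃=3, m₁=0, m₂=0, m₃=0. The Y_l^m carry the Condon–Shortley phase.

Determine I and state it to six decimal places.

m-sum 0 ✓  L=8 even ✓  1≤3≤5 ✓
Π(2lᵢ+1) = 5×7×7 = 245
triangle coeff Δ(2,3,3) = 1/3780
Σ_t [0,2]: t=0:+1/24 t=1:−1/4 t=2:+1/24 = -1/6
(3j)²=4/105 [(2 3 3; 0 0 0)], sign=+1
(m-triple is (0,0,0) — same symbol as above.)
⇒ 4πI² = 16/45
I = (+1)√(16/45/(4π)) = 0.16820883

0.168209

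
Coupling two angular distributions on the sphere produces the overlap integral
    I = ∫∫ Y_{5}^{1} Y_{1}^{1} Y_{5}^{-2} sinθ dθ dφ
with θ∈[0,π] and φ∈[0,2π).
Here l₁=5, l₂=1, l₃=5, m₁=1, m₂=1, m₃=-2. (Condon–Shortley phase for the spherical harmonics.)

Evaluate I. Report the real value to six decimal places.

0.000000

L=11 odd ⇒ parity kills the (l;000) factor ⇒ I = 0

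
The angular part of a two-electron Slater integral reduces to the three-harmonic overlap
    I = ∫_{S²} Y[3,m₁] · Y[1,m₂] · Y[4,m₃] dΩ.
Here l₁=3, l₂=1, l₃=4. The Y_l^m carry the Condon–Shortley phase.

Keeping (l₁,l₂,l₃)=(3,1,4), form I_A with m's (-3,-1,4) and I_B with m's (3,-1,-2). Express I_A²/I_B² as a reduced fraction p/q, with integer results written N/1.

Same 3,1,4: normalisation and zero-m 3j drop out of the ratio.
A: Δ: 0! 6! 2! / 9! → 1/252; sum: t=0:+1/1440 = 1/1440; 3j²(3 1 4; -3 -1 4) = Δ·Π!·Σ² = 1/9  (sign +1)
B: Δ: 0! 6! 2! / 9! → 1/252; sum: t=0:+1/1440 = 1/1440; 3j²(3 1 4; 3 -1 -2) = Δ·Π!·Σ² = 1/252  (sign +1)
I_A²/I_B² = (1/9)/(1/252) = 28/1

28/1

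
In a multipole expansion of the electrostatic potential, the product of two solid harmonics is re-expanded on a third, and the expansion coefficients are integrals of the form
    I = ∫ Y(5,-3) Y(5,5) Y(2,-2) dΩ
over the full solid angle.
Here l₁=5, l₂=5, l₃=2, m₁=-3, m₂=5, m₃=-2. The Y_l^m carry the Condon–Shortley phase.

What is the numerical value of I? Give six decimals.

Rules hold: Σm=0, L=12 even, 0≤2≤10.
N = 11·11·5 = 605
Δ = 8!·2!·2!/13! = 1/38610
Racah Σ t=3..5: t=3:−1/2880 t=4:+1/576 t=5:−1/2880 = 1/960
⇒ 3j(5 5 2; 0 0 0)² = 10/429, sgn +1
Racah Σ t=8..8: t=8:+1/161280 = 1/161280
⇒ 3j(5 5 2; -3 5 -2)² = 1/143, sgn +1
4πI² = N·(3j₀)²·(3jₘ)² = 50/507
I = +1·√(0.0986193/4π) = 0.08858824

0.088588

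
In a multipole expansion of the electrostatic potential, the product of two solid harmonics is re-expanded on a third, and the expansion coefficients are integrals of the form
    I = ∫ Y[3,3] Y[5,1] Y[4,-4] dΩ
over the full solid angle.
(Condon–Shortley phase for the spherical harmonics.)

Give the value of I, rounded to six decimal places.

Rules hold: Σm=0, L=12 even, 2≤4≤8.
N = 7·11·9 = 693
Δ = 4!·2!·6!/13! = 1/180180
Racah Σ t=1..3: t=1:−1/576 t=2:+1/144 t=3:−1/576 = 1/288
⇒ 3j(3 5 4; 0 0 0)² = 20/1001, sgn +1
Racah Σ t=0..0: t=0:+1/34560 = 1/34560
⇒ 3j(3 5 4; 3 1 -4)² = 1/429, sgn +1
4πI² = N·(3j₀)²·(3jₘ)² = 60/1859
I = +1·√(0.0322754/4π) = 0.05067935

0.050679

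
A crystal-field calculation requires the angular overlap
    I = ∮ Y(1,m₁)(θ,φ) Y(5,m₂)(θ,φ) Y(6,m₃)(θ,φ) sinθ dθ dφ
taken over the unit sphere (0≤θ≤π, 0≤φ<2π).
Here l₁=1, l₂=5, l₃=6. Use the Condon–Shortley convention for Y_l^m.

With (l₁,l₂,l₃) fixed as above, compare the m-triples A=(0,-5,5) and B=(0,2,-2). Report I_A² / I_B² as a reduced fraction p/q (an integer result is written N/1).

l's match ⇒ only the (l;m) 3-j factors differ between A and B.
A: triangle coeff Δ(1,5,6) = 1/858; Σ_t [0,0]: t=0:+1/3628800 = 1/3628800; (3j)²=1/78 [(1 5 6; 0 -5 5)], sign=-1
B: triangle coeff Δ(1,5,6) = 1/858; Σ_t [0,0]: t=0:+1/30240 = 1/30240; (3j)²=16/429 [(1 5 6; 0 2 -2)], sign=+1
I_A²/I_B² = (1/78)/(16/429) = 11/32

11/32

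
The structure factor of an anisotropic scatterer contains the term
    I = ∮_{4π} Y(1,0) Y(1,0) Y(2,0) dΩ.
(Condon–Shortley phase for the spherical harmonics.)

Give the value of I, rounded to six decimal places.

0.252313

Rules hold: Σm=0, L=4 even, 0≤2≤2.
N = 3·3·5 = 45
Δ = 0!·2!·2!/5! = 1/30
Racah Σ t=0..0: t=0:+1/1 = 1/1
⇒ 3j(1 1 2; 0 0 0)² = 2/15, sgn +1
(m-triple is (0,0,0) — same symbol as above.)
4πI² = N·(3j₀)²·(3jₘ)² = 4/5
I = +1·√(0.8/4π) = 0.25231325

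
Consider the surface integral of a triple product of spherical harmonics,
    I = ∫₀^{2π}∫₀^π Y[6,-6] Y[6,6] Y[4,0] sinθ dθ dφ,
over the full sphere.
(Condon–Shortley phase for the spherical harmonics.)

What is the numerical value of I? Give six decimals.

0.149344

Checks pass: Σm=0; 16 even; l₃=4∈[0,12].
(2·6+1)(2·6+1)(2·4+1) = 1521
Δ: 8! 4! 4! / 17! → 1/15315300
sum: t=2:+1/829440 t=3:−1/25920 t=4:+1/9216 t=5:−1/25920 t=6:+1/829440 = 7/207360
3j²(6 6 4; 0 0 0) = Δ·Π!·Σ² = 28/2431  (sign +1)
sum: t=8:+1/23224320 = 1/23224320
3j²(6 6 4; -6 6 0) = Δ·Π!·Σ² = 99/6188  (sign +1)
combine: 4πI² = 1521·28/2431·99/6188 = 81/289
take √, sign +1: I = 0.14934430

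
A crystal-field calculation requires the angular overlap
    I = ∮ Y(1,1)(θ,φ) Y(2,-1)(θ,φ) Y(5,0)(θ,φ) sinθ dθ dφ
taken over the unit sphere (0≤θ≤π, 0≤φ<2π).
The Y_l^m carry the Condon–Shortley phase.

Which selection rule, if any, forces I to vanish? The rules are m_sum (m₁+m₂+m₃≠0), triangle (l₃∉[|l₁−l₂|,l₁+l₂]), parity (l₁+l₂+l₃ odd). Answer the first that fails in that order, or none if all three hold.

azimuthal sum: 1 − 1 + 0 = 0  ✓
1 ≤ 5 ≤ 3 (triangle on l)  ✗
L = 1 + 2 + 5 = 8 (even)

triangle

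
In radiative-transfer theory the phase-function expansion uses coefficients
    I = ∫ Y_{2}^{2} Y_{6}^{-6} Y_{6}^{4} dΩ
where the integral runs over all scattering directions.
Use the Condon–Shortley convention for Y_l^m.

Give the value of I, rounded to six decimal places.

-0.076075

Rules hold: Σm=0, L=14 even, 4≤6≤8.
N = 5·13·13 = 845
Δ = 2!·2!·10!/15! = 1/90090
Racah Σ t=0..2: t=0:+1/69120 t=1:−1/14400 t=2:+1/69120 = -7/172800
⇒ 3j(2 6 6; 0 0 0)² = 14/715, sgn -1
Racah Σ t=0..0: t=0:+1/14515200 = 1/14515200
⇒ 3j(2 6 6; 2 -6 4)² = 2/455, sgn +1
4πI² = N·(3j₀)²·(3jₘ)² = 4/55
I = -1·√(0.0727273/4π) = -0.07607531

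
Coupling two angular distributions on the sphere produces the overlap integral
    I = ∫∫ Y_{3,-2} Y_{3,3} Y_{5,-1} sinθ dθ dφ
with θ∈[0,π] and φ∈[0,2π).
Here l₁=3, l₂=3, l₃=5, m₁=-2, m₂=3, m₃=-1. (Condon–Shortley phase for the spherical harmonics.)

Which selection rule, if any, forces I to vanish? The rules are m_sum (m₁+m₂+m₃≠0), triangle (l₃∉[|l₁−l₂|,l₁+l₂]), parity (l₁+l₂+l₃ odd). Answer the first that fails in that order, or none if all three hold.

azimuthal sum: -2 + 3 − 1 = 0  ✓
0 ≤ 5 ≤ 6 (triangle on l)  ✓
L = 3 + 3 + 5 = 11 (odd)  ✗

parity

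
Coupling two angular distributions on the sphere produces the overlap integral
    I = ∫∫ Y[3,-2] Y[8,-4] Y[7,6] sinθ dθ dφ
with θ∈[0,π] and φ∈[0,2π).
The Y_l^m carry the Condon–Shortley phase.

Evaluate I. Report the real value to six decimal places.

m-sum 0 ✓  L=18 even ✓  5≤7≤11 ✓
Π(2lᵢ+1) = 7×17×15 = 1785
triangle coeff Δ(3,8,7) = 1/5290740
Σ_t [1,3]: t=1:−1/7257600 t=2:+1/2073600 t=3:−1/7257600 = 1/4838400
(3j)²=252/20995 [(3 8 7; 0 0 0)], sign=-1
Σ_t [3,4]: t=3:−1/479001600 t=4:+1/11496038400 = -23/11496038400
(3j)²=529/81396 [(3 8 7; -2 -4 6)], sign=+1
⇒ 4πI² = 11109/79781
I = (-1)√(11109/79781/(4π)) = -0.10526471

-0.105265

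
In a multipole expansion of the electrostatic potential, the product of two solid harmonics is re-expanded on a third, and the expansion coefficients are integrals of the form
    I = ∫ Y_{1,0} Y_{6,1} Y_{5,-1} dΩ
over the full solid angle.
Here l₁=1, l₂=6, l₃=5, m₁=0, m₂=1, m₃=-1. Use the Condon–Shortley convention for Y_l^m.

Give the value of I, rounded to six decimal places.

m-sum 0 ✓  L=12 even ✓  5≤5≤7 ✓
Π(2lᵢ+1) = 3×13×11 = 429
triangle coeff Δ(1,6,5) = 1/858
Σ_t [1,1]: t=1:−1/14400 = -1/14400
(3j)²=6/143 [(1 6 5; 0 0 0)], sign=+1
Σ_t [1,1]: t=1:−1/17280 = -1/17280
(3j)²=35/858 [(1 6 5; 0 1 -1)], sign=-1
⇒ 4πI² = 105/143
I = (-1)√(105/143/(4π)) = -0.24172507

-0.241725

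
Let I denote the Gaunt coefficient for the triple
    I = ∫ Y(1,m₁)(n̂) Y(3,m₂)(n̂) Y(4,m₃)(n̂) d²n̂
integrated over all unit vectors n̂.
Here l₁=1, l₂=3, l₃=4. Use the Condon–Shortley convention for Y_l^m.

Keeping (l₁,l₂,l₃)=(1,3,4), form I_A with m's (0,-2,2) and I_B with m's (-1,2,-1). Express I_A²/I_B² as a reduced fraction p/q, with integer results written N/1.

4/1

l's match ⇒ only the (l;m) 3-j factors differ between A and B.
A: triangle coeff Δ(1,3,4) = 1/252; Σ_t [0,0]: t=0:+1/120 = 1/120; (3j)²=1/21 [(1 3 4; 0 -2 2)], sign=+1
B: triangle coeff Δ(1,3,4) = 1/252; Σ_t [0,0]: t=0:+1/240 = 1/240; (3j)²=1/84 [(1 3 4; -1 2 -1)], sign=-1
I_A²/I_B² = (1/21)/(1/84) = 4/1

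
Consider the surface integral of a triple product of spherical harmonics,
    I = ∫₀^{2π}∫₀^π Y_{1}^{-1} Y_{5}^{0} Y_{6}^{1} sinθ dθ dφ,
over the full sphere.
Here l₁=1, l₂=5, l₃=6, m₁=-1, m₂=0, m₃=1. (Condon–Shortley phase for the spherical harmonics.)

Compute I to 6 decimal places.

Checks pass: Σm=0; 12 even; l₃=6∈[4,6].
(2·1+1)(2·5+1)(2·6+1) = 429
Δ: 0! 2! 10! / 13! → 1/858
sum: t=0:+1/14400 = 1/14400
3j²(1 5 6; 0 0 0) = Δ·Π!·Σ² = 6/143  (sign +1)
sum: t=0:+1/28800 = 1/28800
3j²(1 5 6; -1 0 1) = Δ·Π!·Σ² = 7/286  (sign -1)
combine: 4πI² = 429·6/143·7/286 = 63/143
take √, sign -1: I = -0.18723944

-0.187239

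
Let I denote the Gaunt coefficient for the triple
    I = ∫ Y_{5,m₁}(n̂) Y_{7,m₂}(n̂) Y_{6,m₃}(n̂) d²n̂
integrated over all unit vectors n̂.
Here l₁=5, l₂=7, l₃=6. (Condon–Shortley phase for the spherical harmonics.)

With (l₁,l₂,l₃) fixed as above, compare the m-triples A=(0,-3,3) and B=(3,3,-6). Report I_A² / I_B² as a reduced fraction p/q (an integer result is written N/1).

l's match ⇒ only the (l;m) 3-j factors differ between A and B.
A: triangle coeff Δ(5,7,6) = 1/174594420; Σ_t [1,4]: t=1:−1/2073600 t=2:+1/414720 t=3:−1/725760 t=4:+1/11612160 = 37/58060800; (3j)²=4107/646646 [(5 7 6; 0 -3 3)], sign=-1
B: triangle coeff Δ(5,7,6) = 1/174594420; Σ_t [2,2]: t=2:+1/46448640 = 1/46448640; (3j)²=75/8398 [(5 7 6; 3 3 -6)], sign=+1
I_A²/I_B² = (4107/646646)/(75/8398) = 1369/1925

1369/1925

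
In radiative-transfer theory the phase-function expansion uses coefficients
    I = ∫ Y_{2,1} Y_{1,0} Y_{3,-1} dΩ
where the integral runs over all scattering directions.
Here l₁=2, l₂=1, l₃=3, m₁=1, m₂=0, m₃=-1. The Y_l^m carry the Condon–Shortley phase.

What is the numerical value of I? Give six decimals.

m-sum 0 ✓  L=6 even ✓  1≤3≤3 ✓
Π(2lᵢ+1) = 5×3×7 = 105
triangle coeff Δ(2,1,3) = 1/105
Σ_t [0,0]: t=0:+1/4 = 1/4
(3j)²=3/35 [(2 1 3; 0 0 0)], sign=-1
Σ_t [0,0]: t=0:+1/6 = 1/6
(3j)²=8/105 [(2 1 3; 1 0 -1)], sign=+1
⇒ 4πI² = 24/35
I = (-1)√(24/35/(4π)) = -0.23359668

-0.233597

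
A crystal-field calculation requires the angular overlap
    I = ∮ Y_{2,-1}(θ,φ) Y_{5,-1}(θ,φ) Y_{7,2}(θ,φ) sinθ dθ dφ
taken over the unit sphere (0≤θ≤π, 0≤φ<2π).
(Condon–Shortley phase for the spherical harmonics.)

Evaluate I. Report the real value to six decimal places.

0.232242

m-sum 0 ✓  L=14 even ✓  3≤7≤7 ✓
Π(2lᵢ+1) = 5×11×15 = 825
triangle coeff Δ(2,5,7) = 1/15015
Σ_t [0,0]: t=0:+1/57600 = 1/57600
(3j)²=21/715 [(2 5 7; 0 0 0)], sign=-1
Σ_t [0,0]: t=0:+1/103680 = 1/103680
(3j)²=4/143 [(2 5 7; -1 -1 2)], sign=-1
⇒ 4πI² = 1260/1859
I = (+1)√(1260/1859/(4π)) = 0.23224194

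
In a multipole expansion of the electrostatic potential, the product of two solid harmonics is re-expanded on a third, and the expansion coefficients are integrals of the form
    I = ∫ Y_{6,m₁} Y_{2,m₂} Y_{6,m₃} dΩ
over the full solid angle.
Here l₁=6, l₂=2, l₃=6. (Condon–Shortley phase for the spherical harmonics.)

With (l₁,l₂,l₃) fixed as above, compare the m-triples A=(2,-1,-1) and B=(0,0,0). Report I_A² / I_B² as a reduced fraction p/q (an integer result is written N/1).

l's match ⇒ only the (l;m) 3-j factors differ between A and B.
A: triangle coeff Δ(6,2,6) = 1/90090; Σ_t [0,1]: t=0:+1/34560 t=1:−1/60480 = 1/80640; (3j)²=6/1001 [(6 2 6; 2 -1 -1)], sign=-1
B: triangle coeff Δ(6,2,6) = 1/90090; Σ_t [0,2]: t=0:+1/69120 t=1:−1/14400 t=2:+1/69120 = -7/172800; (3j)²=14/715 [(6 2 6; 0 0 0)], sign=-1
I_A²/I_B² = (6/1001)/(14/715) = 15/49

15/49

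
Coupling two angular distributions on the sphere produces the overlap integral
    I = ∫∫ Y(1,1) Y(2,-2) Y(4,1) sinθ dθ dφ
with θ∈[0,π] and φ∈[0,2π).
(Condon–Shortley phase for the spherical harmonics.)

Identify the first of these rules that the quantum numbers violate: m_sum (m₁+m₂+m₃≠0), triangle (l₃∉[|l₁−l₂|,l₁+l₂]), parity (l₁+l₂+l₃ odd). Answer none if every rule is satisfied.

azimuthal sum: 1 − 2 + 1 = 0  ✓
1 ≤ 4 ≤ 3 (triangle on l)  ✗
L = 1 + 2 + 4 = 7 (odd)

triangle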